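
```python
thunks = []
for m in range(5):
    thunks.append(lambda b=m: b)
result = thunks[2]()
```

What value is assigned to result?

Step 1: Default argument b=m captures m's value at each iteration.
Step 2: thunks[2] captured b = 2 when m was 2.
Step 3: result = 2

The answer is 2.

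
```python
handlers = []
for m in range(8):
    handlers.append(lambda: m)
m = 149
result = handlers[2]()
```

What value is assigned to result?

Step 1: Lambdas capture the variable m by reference, not by value.
Step 2: After the loop, m is reassigned to 149.
Step 3: handlers[2]() looks up the current m = 149. result = 149

The answer is 149.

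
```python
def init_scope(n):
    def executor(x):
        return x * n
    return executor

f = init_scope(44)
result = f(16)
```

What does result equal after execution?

Step 1: init_scope(44) creates a closure capturing n = 44.
Step 2: f(16) computes 16 * 44 = 704.
Step 3: result = 704

The answer is 704.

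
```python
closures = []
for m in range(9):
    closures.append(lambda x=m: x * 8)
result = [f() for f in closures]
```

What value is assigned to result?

Step 1: Default arg x=m captures m at each iteration.
Step 2: closures[k] has x defaulting to k, returns k * 8.
Step 3: result = [0, 8, 16, 24, 32, 40, 48, 56, 64]

The answer is [0, 8, 16, 24, 32, 40, 48, 56, 64].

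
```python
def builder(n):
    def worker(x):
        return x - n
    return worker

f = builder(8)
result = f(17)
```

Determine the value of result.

Step 1: builder(8) creates a closure capturing n = 8.
Step 2: f(17) computes 17 - 8 = 9.
Step 3: result = 9

The answer is 9.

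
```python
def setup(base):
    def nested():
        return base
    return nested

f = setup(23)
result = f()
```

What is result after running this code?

Step 1: setup(23) creates closure capturing base = 23.
Step 2: f() returns the captured base = 23.
Step 3: result = 23

The answer is 23.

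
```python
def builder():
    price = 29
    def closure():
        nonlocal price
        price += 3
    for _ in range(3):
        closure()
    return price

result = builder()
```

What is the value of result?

Step 1: price = 29.
Step 2: closure() is called 3 times in a loop, each adding 3 via nonlocal.
Step 3: price = 29 + 3 * 3 = 38

The answer is 38.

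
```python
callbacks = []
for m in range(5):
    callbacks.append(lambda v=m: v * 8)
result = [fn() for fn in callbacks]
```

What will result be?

Step 1: Default arg v=m captures m at each iteration.
Step 2: callbacks[k] has v defaulting to k, returns k * 8.
Step 3: result = [0, 8, 16, 24, 32]

The answer is [0, 8, 16, 24, 32].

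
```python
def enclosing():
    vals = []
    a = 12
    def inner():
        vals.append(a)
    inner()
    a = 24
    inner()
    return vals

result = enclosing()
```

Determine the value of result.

Step 1: a = 12. inner() appends current a to vals.
Step 2: First inner(): appends 12. Then a = 24.
Step 3: Second inner(): appends 24 (closure sees updated a). result = [12, 24]

The answer is [12, 24].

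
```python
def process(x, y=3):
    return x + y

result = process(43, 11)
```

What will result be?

Step 1: process(43, 11) overrides default y with 11.
Step 2: Returns 43 + 11 = 54.
Step 3: result = 54

The answer is 54.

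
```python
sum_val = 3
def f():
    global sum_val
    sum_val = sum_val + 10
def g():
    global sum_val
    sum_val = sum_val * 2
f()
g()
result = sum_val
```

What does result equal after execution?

Step 1: sum_val = 3.
Step 2: f() adds 10: sum_val = 3 + 10 = 13.
Step 3: g() doubles: sum_val = 13 * 2 = 26.
Step 4: result = 26

The answer is 26.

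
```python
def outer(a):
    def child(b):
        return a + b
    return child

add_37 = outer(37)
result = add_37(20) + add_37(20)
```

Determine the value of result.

Step 1: add_37 captures a = 37.
Step 2: add_37(20) = 37 + 20 = 57, called twice.
Step 3: result = 57 + 57 = 114

The answer is 114.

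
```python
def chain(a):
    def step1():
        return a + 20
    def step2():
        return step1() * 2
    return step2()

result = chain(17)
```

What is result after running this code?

Step 1: chain(17) captures a = 17.
Step 2: step2() calls step1() which returns 17 + 20 = 37.
Step 3: step2() returns 37 * 2 = 74

The answer is 74.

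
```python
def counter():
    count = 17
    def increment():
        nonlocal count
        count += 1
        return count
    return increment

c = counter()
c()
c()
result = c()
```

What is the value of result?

Step 1: counter() creates closure with count = 17.
Step 2: Each c() call increments count via nonlocal. After 3 calls: 17 + 3 = 20.
Step 3: result = 20

The answer is 20.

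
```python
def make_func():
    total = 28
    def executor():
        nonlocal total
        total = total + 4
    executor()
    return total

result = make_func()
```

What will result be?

Step 1: make_func() sets total = 28.
Step 2: executor() uses nonlocal to modify total in make_func's scope: total = 28 + 4 = 32.
Step 3: make_func() returns the modified total = 32

The answer is 32.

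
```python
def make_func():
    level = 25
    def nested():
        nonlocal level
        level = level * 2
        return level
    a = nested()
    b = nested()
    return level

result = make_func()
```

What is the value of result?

Step 1: level starts at 25.
Step 2: First nested(): level = 25 * 2 = 50.
Step 3: Second nested(): level = 50 * 2 = 100.
Step 4: result = 100

The answer is 100.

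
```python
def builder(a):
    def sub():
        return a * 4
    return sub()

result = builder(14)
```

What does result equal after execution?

Step 1: builder(14) binds parameter a = 14.
Step 2: sub() accesses a = 14 from enclosing scope.
Step 3: result = 14 * 4 = 56

The answer is 56.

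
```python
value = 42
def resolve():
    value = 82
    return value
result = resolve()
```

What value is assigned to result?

Step 1: Global value = 42.
Step 2: resolve() creates local value = 82, shadowing the global.
Step 3: Returns local value = 82. result = 82

The answer is 82.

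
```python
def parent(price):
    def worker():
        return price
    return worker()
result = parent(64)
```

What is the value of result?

Step 1: parent(64) binds parameter price = 64.
Step 2: worker() looks up price in enclosing scope and finds the parameter price = 64.
Step 3: result = 64

The answer is 64.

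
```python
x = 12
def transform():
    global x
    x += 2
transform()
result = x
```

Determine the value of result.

Step 1: x = 12 globally.
Step 2: transform() modifies global x: x += 2 = 14.
Step 3: result = 14

The answer is 14.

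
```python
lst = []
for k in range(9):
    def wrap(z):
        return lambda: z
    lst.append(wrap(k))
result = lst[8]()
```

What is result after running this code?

Step 1: wrap(k) creates a new scope capturing z = k at call time.
Step 2: lst[8] = wrap(8), so its lambda captures z = 8.
Step 3: result = 8 (closure factory fixes late binding)

The answer is 8.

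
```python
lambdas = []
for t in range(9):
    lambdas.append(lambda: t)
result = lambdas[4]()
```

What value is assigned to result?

Step 1: The loop creates 9 lambdas, all referencing the same variable t.
Step 2: After the loop, t = 8 (final value).
Step 3: lambdas[4]() looks up t at call time and finds 8. This is the late binding gotcha. result = 8

The answer is 8.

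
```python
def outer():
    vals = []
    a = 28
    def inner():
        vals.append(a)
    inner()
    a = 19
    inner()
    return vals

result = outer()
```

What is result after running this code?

Step 1: a = 28. inner() appends current a to vals.
Step 2: First inner(): appends 28. Then a = 19.
Step 3: Second inner(): appends 19 (closure sees updated a). result = [28, 19]

The answer is [28, 19].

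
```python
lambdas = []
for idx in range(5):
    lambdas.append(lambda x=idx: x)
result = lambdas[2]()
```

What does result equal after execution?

Step 1: Default argument x=idx captures idx's value at each iteration.
Step 2: lambdas[2] captured x = 2 when idx was 2.
Step 3: result = 2

The answer is 2.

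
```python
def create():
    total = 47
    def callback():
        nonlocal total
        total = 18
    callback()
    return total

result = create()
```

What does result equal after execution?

Step 1: create() sets total = 47.
Step 2: callback() uses nonlocal to reassign total = 18.
Step 3: result = 18

The answer is 18.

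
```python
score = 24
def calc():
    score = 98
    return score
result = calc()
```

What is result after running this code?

Step 1: Global score = 24.
Step 2: calc() creates local score = 98, shadowing the global.
Step 3: Returns local score = 98. result = 98

The answer is 98.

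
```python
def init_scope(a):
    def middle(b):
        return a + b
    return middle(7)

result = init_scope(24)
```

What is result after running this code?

Step 1: init_scope(24) passes a = 24.
Step 2: middle(7) has b = 7, reads a = 24 from enclosing.
Step 3: result = 24 + 7 = 31

The answer is 31.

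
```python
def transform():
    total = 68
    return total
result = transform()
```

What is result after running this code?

Step 1: transform() defines total = 68 in its local scope.
Step 2: return total finds the local variable total = 68.
Step 3: result = 68

The answer is 68.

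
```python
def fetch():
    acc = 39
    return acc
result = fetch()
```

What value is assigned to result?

Step 1: fetch() defines acc = 39 in its local scope.
Step 2: return acc finds the local variable acc = 39.
Step 3: result = 39

The answer is 39.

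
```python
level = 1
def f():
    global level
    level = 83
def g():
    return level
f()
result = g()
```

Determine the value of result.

Step 1: level = 1.
Step 2: f() sets global level = 83.
Step 3: g() reads global level = 83. result = 83

The answer is 83.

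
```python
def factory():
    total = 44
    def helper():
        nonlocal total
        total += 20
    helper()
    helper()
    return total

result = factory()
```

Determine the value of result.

Step 1: total starts at 44.
Step 2: helper() is called 2 times, each adding 20.
Step 3: total = 44 + 20 * 2 = 84

The answer is 84.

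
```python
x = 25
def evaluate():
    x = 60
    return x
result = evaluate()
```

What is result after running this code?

Step 1: Global x = 25.
Step 2: evaluate() creates local x = 60, shadowing the global.
Step 3: Returns local x = 60. result = 60

The answer is 60.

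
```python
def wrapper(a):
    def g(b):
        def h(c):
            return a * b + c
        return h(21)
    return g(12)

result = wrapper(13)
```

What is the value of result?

Step 1: a = 13, b = 12, c = 21.
Step 2: h() computes a * b + c = 13 * 12 + 21 = 177.
Step 3: result = 177

The answer is 177.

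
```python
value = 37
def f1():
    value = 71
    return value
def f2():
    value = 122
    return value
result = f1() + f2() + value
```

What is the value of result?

Step 1: Each function shadows global value with its own local.
Step 2: f1() returns 71, f2() returns 122.
Step 3: Global value = 37 is unchanged. result = 71 + 122 + 37 = 230

The answer is 230.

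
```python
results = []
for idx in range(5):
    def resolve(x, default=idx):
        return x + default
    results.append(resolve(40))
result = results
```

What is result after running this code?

Step 1: Default argument default=idx is evaluated at function definition time.
Step 2: Each iteration creates resolve with default = current idx value.
Step 3: resolve(40) returns 40 + default. results = [40, 41, 42, 43, 44]

The answer is [40, 41, 42, 43, 44].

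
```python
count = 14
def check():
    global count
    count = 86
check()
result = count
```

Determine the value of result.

Step 1: count = 14 globally.
Step 2: check() declares global count and sets it to 86.
Step 3: After check(), global count = 86. result = 86

The answer is 86.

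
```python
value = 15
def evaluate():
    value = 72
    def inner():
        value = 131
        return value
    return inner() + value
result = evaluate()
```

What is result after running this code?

Step 1: evaluate() has local value = 72. inner() has local value = 131.
Step 2: inner() returns its local value = 131.
Step 3: evaluate() returns 131 + its own value (72) = 203

The answer is 203.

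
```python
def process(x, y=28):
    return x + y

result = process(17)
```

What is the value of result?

Step 1: process(17) uses default y = 28.
Step 2: Returns 17 + 28 = 45.
Step 3: result = 45

The answer is 45.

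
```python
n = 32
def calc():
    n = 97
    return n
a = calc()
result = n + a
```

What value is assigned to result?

Step 1: Global n = 32. calc() returns local n = 97.
Step 2: a = 97. Global n still = 32.
Step 3: result = 32 + 97 = 129

The answer is 129.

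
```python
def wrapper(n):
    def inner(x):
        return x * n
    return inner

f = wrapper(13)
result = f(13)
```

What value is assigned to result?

Step 1: wrapper(13) creates a closure capturing n = 13.
Step 2: f(13) computes 13 * 13 = 169.
Step 3: result = 169

The answer is 169.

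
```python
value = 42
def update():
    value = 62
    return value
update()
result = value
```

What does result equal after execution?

Step 1: value = 42 globally.
Step 2: update() creates a LOCAL value = 62 (no global keyword!).
Step 3: The global value is unchanged. result = 42

The answer is 42.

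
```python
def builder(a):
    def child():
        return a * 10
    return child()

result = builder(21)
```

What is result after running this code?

Step 1: builder(21) binds parameter a = 21.
Step 2: child() accesses a = 21 from enclosing scope.
Step 3: result = 21 * 10 = 210

The answer is 210.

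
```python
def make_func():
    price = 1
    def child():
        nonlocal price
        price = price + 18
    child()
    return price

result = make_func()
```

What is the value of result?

Step 1: make_func() sets price = 1.
Step 2: child() uses nonlocal to modify price in make_func's scope: price = 1 + 18 = 19.
Step 3: make_func() returns the modified price = 19

The answer is 19.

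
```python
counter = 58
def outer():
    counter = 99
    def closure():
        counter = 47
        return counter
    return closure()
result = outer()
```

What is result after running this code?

Step 1: Three scopes define counter: global (58), outer (99), closure (47).
Step 2: closure() has its own local counter = 47, which shadows both enclosing and global.
Step 3: result = 47 (local wins in LEGB)

The answer is 47.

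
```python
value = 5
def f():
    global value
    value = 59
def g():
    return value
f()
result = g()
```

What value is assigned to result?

Step 1: value = 5.
Step 2: f() sets global value = 59.
Step 3: g() reads global value = 59. result = 59

The answer is 59.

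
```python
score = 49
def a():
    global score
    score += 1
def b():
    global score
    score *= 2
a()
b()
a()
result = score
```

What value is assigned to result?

Step 1: score = 49.
Step 2: a(): score = 49 + 1 = 50.
Step 3: b(): score = 50 * 2 = 100.
Step 4: a(): score = 100 + 1 = 101

The answer is 101.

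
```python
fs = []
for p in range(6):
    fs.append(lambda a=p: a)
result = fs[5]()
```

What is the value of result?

Step 1: Default argument a=p captures p's value at each iteration.
Step 2: fs[5] captured a = 5 when p was 5.
Step 3: result = 5

The answer is 5.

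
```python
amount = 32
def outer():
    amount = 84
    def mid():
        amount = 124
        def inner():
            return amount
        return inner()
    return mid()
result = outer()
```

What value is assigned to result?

Step 1: Three levels of shadowing: global 32, outer 84, mid 124.
Step 2: inner() finds amount = 124 in enclosing mid() scope.
Step 3: result = 124

The answer is 124.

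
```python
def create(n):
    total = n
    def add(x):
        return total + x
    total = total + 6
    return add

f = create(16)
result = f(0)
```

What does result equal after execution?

Step 1: create(16) sets total = 16, then total = 16 + 6 = 22.
Step 2: Closures capture by reference, so add sees total = 22.
Step 3: f(0) returns 22 + 0 = 22

The answer is 22.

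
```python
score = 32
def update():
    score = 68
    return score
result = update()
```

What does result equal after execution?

Step 1: Global score = 32.
Step 2: update() creates local score = 68, shadowing the global.
Step 3: Returns local score = 68. result = 68

The answer is 68.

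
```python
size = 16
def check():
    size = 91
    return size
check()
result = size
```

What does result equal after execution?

Step 1: size = 16 globally.
Step 2: check() creates a LOCAL size = 91 (no global keyword!).
Step 3: The global size is unchanged. result = 16

The answer is 16.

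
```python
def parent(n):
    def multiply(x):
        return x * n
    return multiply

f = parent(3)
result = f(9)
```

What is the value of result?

Step 1: parent(3) returns multiply closure with n = 3.
Step 2: f(9) computes 9 * 3 = 27.
Step 3: result = 27

The answer is 27.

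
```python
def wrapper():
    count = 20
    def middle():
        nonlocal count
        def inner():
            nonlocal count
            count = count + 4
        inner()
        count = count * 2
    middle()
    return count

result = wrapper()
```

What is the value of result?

Step 1: count = 20.
Step 2: inner() adds 4: count = 20 + 4 = 24.
Step 3: middle() doubles: count = 24 * 2 = 48.
Step 4: result = 48

The answer is 48.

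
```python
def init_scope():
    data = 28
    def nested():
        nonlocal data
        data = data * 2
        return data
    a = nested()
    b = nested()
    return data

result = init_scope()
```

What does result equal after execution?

Step 1: data starts at 28.
Step 2: First nested(): data = 28 * 2 = 56.
Step 3: Second nested(): data = 56 * 2 = 112.
Step 4: result = 112

The answer is 112.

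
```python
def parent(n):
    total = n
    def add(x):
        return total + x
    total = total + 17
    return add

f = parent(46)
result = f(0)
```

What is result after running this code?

Step 1: parent(46) sets total = 46, then total = 46 + 17 = 63.
Step 2: Closures capture by reference, so add sees total = 63.
Step 3: f(0) returns 63 + 0 = 63

The answer is 63.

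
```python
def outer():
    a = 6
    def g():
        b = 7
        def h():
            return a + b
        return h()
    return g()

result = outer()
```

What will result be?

Step 1: outer() defines a = 6. g() defines b = 7.
Step 2: h() accesses both from enclosing scopes: a = 6, b = 7.
Step 3: result = 6 + 7 = 13

The answer is 13.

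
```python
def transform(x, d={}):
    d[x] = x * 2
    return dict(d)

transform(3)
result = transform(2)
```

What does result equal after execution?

Step 1: Mutable default dict is shared across calls.
Step 2: First call adds 3: 6. Second call adds 2: 4.
Step 3: result = {3: 6, 2: 4}

The answer is {3: 6, 2: 4}.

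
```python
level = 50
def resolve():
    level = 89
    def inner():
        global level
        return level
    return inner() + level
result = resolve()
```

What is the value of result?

Step 1: Global level = 50. resolve() shadows with local level = 89.
Step 2: inner() uses global keyword, so inner() returns global level = 50.
Step 3: resolve() returns 50 + 89 = 139

The answer is 139.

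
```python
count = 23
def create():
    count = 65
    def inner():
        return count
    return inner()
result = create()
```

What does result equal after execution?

Step 1: count = 23 globally, but create() defines count = 65 locally.
Step 2: inner() looks up count. Not in local scope, so checks enclosing scope (create) and finds count = 65.
Step 3: result = 65

The answer is 65.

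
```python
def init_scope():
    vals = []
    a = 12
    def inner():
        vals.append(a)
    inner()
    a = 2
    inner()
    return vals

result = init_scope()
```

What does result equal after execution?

Step 1: a = 12. inner() appends current a to vals.
Step 2: First inner(): appends 12. Then a = 2.
Step 3: Second inner(): appends 2 (closure sees updated a). result = [12, 2]

The answer is [12, 2].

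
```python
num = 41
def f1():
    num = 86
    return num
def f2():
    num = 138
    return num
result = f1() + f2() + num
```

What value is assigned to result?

Step 1: Each function shadows global num with its own local.
Step 2: f1() returns 86, f2() returns 138.
Step 3: Global num = 41 is unchanged. result = 86 + 138 + 41 = 265

The answer is 265.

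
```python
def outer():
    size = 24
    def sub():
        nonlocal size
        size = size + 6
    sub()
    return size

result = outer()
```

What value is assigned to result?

Step 1: outer() sets size = 24.
Step 2: sub() uses nonlocal to modify size in outer's scope: size = 24 + 6 = 30.
Step 3: outer() returns the modified size = 30

The answer is 30.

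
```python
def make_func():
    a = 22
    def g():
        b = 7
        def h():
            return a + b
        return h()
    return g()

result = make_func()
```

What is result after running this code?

Step 1: make_func() defines a = 22. g() defines b = 7.
Step 2: h() accesses both from enclosing scopes: a = 22, b = 7.
Step 3: result = 22 + 7 = 29

The answer is 29.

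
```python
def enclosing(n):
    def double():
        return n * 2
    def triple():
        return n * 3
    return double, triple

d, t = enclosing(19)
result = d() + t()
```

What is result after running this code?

Step 1: Both closures capture the same n = 19.
Step 2: d() = 19 * 2 = 38, t() = 19 * 3 = 57.
Step 3: result = 38 + 57 = 95

The answer is 95.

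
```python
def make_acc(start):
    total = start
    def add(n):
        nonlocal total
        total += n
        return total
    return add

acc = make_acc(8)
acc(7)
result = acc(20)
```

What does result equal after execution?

Step 1: make_acc(8) creates closure with total = 8.
Step 2: First acc(7): total = 8 + 7 = 15.
Step 3: Second acc(20): total = 15 + 20 = 35. result = 35

The answer is 35.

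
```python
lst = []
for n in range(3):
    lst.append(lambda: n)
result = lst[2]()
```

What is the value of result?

Step 1: The loop creates 3 lambdas, all referencing the same variable n.
Step 2: After the loop, n = 2 (final value).
Step 3: lst[2]() looks up n at call time and finds 2. This is the late binding gotcha. result = 2

The answer is 2.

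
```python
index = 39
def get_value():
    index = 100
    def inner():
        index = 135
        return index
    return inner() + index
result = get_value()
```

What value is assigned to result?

Step 1: get_value() has local index = 100. inner() has local index = 135.
Step 2: inner() returns its local index = 135.
Step 3: get_value() returns 135 + its own index (100) = 235

The answer is 235.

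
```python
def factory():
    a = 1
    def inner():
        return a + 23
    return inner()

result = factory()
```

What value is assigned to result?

Step 1: factory() defines a = 1.
Step 2: inner() reads a = 1 from enclosing scope, returns 1 + 23 = 24.
Step 3: result = 24

The answer is 24.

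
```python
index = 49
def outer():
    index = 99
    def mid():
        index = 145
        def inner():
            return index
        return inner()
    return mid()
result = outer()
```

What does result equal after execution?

Step 1: Three levels of shadowing: global 49, outer 99, mid 145.
Step 2: inner() finds index = 145 in enclosing mid() scope.
Step 3: result = 145

The answer is 145.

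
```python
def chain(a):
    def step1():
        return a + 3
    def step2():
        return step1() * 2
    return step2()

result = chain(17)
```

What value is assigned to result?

Step 1: chain(17) captures a = 17.
Step 2: step2() calls step1() which returns 17 + 3 = 20.
Step 3: step2() returns 20 * 2 = 40

The answer is 40.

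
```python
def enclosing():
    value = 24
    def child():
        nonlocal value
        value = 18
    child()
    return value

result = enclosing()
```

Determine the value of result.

Step 1: enclosing() sets value = 24.
Step 2: child() uses nonlocal to reassign value = 18.
Step 3: result = 18

The answer is 18.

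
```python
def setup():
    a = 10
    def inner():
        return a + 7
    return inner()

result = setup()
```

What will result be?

Step 1: setup() defines a = 10.
Step 2: inner() reads a = 10 from enclosing scope, returns 10 + 7 = 17.
Step 3: result = 17

The answer is 17.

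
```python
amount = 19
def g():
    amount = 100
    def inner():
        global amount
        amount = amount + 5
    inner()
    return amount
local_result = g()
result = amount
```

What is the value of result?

Step 1: Global amount = 19. g() creates local amount = 100.
Step 2: inner() declares global amount and adds 5: global amount = 19 + 5 = 24.
Step 3: g() returns its local amount = 100 (unaffected by inner).
Step 4: result = global amount = 24

The answer is 24.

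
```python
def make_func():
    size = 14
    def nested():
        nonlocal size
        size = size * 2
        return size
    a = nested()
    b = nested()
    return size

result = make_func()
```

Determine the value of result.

Step 1: size starts at 14.
Step 2: First nested(): size = 14 * 2 = 28.
Step 3: Second nested(): size = 28 * 2 = 56.
Step 4: result = 56

The answer is 56.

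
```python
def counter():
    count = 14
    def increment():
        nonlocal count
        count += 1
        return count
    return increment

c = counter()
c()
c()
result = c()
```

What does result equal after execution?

Step 1: counter() creates closure with count = 14.
Step 2: Each c() call increments count via nonlocal. After 3 calls: 14 + 3 = 17.
Step 3: result = 17

The answer is 17.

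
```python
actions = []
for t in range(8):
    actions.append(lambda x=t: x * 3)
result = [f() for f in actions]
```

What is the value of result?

Step 1: Default arg x=t captures t at each iteration.
Step 2: actions[k] has x defaulting to k, returns k * 3.
Step 3: result = [0, 3, 6, 9, 12, 15, 18, 21]

The answer is [0, 3, 6, 9, 12, 15, 18, 21].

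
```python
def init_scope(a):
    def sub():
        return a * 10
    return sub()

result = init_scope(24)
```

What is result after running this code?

Step 1: init_scope(24) binds parameter a = 24.
Step 2: sub() accesses a = 24 from enclosing scope.
Step 3: result = 24 * 10 = 240

The answer is 240.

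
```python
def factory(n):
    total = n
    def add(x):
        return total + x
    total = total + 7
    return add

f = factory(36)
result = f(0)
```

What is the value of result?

Step 1: factory(36) sets total = 36, then total = 36 + 7 = 43.
Step 2: Closures capture by reference, so add sees total = 43.
Step 3: f(0) returns 43 + 0 = 43

The answer is 43.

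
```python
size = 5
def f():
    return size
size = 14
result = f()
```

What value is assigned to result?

Step 1: size is first set to 5, then reassigned to 14.
Step 2: f() is called after the reassignment, so it looks up the current global size = 14.
Step 3: result = 14

The answer is 14.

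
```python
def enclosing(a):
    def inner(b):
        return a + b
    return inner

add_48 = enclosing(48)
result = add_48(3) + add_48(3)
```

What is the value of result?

Step 1: add_48 captures a = 48.
Step 2: add_48(3) = 48 + 3 = 51, called twice.
Step 3: result = 51 + 51 = 102

The answer is 102.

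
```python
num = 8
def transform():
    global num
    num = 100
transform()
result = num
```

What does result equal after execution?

Step 1: num = 8 globally.
Step 2: transform() declares global num and sets it to 100.
Step 3: After transform(), global num = 100. result = 100

The answer is 100.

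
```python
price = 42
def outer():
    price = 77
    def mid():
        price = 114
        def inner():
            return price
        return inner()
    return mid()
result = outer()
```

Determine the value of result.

Step 1: Three levels of shadowing: global 42, outer 77, mid 114.
Step 2: inner() finds price = 114 in enclosing mid() scope.
Step 3: result = 114

The answer is 114.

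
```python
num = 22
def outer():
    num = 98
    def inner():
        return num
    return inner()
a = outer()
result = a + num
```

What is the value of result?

Step 1: outer() has local num = 98. inner() reads from enclosing.
Step 2: outer() returns 98. Global num = 22 unchanged.
Step 3: result = 98 + 22 = 120

The answer is 120.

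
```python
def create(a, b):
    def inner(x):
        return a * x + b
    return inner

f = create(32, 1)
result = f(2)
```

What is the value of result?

Step 1: create(32, 1) captures a = 32, b = 1.
Step 2: f(2) computes 32 * 2 + 1 = 65.
Step 3: result = 65

The answer is 65.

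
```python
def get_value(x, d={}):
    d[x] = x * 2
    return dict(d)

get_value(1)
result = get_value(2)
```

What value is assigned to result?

Step 1: Mutable default dict is shared across calls.
Step 2: First call adds 1: 2. Second call adds 2: 4.
Step 3: result = {1: 2, 2: 4}

The answer is {1: 2, 2: 4}.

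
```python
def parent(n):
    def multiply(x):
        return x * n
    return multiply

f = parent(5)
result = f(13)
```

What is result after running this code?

Step 1: parent(5) returns multiply closure with n = 5.
Step 2: f(13) computes 13 * 5 = 65.
Step 3: result = 65

The answer is 65.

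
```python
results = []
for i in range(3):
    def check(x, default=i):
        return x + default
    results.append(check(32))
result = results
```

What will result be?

Step 1: Default argument default=i is evaluated at function definition time.
Step 2: Each iteration creates check with default = current i value.
Step 3: check(32) returns 32 + default. results = [32, 33, 34]

The answer is [32, 33, 34].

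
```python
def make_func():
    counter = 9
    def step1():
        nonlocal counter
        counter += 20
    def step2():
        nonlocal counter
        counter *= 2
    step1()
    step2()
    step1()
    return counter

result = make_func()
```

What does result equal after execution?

Step 1: counter = 9.
Step 2: step1(): counter = 9 + 20 = 29.
Step 3: step2(): counter = 29 * 2 = 58.
Step 4: step1(): counter = 58 + 20 = 78. result = 78

The answer is 78.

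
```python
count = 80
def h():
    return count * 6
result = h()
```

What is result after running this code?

Step 1: count = 80 is defined globally.
Step 2: h() looks up count from global scope = 80, then computes 80 * 6 = 480.
Step 3: result = 480

The answer is 480.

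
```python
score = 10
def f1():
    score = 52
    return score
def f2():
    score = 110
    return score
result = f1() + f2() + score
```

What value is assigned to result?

Step 1: Each function shadows global score with its own local.
Step 2: f1() returns 52, f2() returns 110.
Step 3: Global score = 10 is unchanged. result = 52 + 110 + 10 = 172

The answer is 172.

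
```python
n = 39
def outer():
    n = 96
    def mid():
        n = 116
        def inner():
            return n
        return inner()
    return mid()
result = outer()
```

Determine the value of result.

Step 1: Three levels of shadowing: global 39, outer 96, mid 116.
Step 2: inner() finds n = 116 in enclosing mid() scope.
Step 3: result = 116

The answer is 116.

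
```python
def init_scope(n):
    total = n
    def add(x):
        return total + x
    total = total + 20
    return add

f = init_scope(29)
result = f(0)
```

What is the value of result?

Step 1: init_scope(29) sets total = 29, then total = 29 + 20 = 49.
Step 2: Closures capture by reference, so add sees total = 49.
Step 3: f(0) returns 49 + 0 = 49

The answer is 49.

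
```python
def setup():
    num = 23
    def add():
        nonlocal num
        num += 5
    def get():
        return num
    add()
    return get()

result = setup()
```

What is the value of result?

Step 1: num = 23. add() modifies it via nonlocal, get() reads it.
Step 2: add() makes num = 23 + 5 = 28.
Step 3: get() returns 28. result = 28

The answer is 28.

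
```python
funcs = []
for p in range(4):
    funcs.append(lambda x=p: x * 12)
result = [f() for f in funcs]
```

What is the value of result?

Step 1: Default arg x=p captures p at each iteration.
Step 2: funcs[k] has x defaulting to k, returns k * 12.
Step 3: result = [0, 12, 24, 36]

The answer is [0, 12, 24, 36].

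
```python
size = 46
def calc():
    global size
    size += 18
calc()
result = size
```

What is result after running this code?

Step 1: size = 46 globally.
Step 2: calc() modifies global size: size += 18 = 64.
Step 3: result = 64

The answer is 64.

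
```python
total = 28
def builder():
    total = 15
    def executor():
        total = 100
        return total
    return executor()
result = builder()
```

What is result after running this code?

Step 1: Three scopes define total: global (28), builder (15), executor (100).
Step 2: executor() has its own local total = 100, which shadows both enclosing and global.
Step 3: result = 100 (local wins in LEGB)

The answer is 100.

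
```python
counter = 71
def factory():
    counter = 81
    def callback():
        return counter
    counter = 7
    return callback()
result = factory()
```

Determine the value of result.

Step 1: factory() sets counter = 81, then later counter = 7.
Step 2: callback() is called after counter is reassigned to 7. Closures capture variables by reference, not by value.
Step 3: result = 7

The answer is 7.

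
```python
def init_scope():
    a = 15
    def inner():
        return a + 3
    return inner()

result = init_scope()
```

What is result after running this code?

Step 1: init_scope() defines a = 15.
Step 2: inner() reads a = 15 from enclosing scope, returns 15 + 3 = 18.
Step 3: result = 18

The answer is 18.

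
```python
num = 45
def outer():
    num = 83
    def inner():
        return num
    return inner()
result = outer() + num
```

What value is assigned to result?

Step 1: Global num = 45. outer() shadows with num = 83.
Step 2: inner() returns enclosing num = 83. outer() = 83.
Step 3: result = 83 + global num (45) = 128

The answer is 128.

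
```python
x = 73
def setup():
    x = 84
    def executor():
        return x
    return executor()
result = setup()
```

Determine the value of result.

Step 1: x = 73 globally, but setup() defines x = 84 locally.
Step 2: executor() looks up x. Not in local scope, so checks enclosing scope (setup) and finds x = 84.
Step 3: result = 84

The answer is 84.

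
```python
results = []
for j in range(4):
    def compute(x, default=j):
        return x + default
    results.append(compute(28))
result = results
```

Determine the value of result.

Step 1: Default argument default=j is evaluated at function definition time.
Step 2: Each iteration creates compute with default = current j value.
Step 3: compute(28) returns 28 + default. results = [28, 29, 30, 31]

The answer is [28, 29, 30, 31].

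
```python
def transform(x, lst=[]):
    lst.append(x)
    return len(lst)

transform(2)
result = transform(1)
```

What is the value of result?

Step 1: Mutable default list persists between calls.
Step 2: First call: lst = [2], len = 1. Second call: lst = [2, 1], len = 2.
Step 3: result = 2

The answer is 2.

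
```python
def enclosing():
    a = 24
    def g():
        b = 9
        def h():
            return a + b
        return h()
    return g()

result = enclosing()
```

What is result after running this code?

Step 1: enclosing() defines a = 24. g() defines b = 9.
Step 2: h() accesses both from enclosing scopes: a = 24, b = 9.
Step 3: result = 24 + 9 = 33

The answer is 33.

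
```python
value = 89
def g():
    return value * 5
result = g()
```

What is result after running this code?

Step 1: value = 89 is defined globally.
Step 2: g() looks up value from global scope = 89, then computes 89 * 5 = 445.
Step 3: result = 445

The answer is 445.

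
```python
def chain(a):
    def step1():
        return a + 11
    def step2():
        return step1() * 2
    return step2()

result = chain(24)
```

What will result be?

Step 1: chain(24) captures a = 24.
Step 2: step2() calls step1() which returns 24 + 11 = 35.
Step 3: step2() returns 35 * 2 = 70

The answer is 70.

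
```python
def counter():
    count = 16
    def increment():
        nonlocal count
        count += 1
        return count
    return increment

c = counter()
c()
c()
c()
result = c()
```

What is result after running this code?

Step 1: counter() creates closure with count = 16.
Step 2: Each c() call increments count via nonlocal. After 4 calls: 16 + 4 = 20.
Step 3: result = 20

The answer is 20.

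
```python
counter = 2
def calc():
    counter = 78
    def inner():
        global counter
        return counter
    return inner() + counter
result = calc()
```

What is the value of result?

Step 1: Global counter = 2. calc() shadows with local counter = 78.
Step 2: inner() uses global keyword, so inner() returns global counter = 2.
Step 3: calc() returns 2 + 78 = 80

The answer is 80.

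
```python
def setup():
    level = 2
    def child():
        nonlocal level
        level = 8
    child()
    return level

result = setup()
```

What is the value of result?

Step 1: setup() sets level = 2.
Step 2: child() uses nonlocal to reassign level = 8.
Step 3: result = 8

The answer is 8.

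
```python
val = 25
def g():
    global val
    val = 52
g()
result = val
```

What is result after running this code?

Step 1: val = 25 globally.
Step 2: g() declares global val and sets it to 52.
Step 3: After g(), global val = 52. result = 52

The answer is 52.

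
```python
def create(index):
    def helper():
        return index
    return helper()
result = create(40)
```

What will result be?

Step 1: create(40) binds parameter index = 40.
Step 2: helper() looks up index in enclosing scope and finds the parameter index = 40.
Step 3: result = 40

The answer is 40.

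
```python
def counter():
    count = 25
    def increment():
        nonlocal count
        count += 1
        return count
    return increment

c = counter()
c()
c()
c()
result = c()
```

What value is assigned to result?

Step 1: counter() creates closure with count = 25.
Step 2: Each c() call increments count via nonlocal. After 4 calls: 25 + 4 = 29.
Step 3: result = 29

The answer is 29.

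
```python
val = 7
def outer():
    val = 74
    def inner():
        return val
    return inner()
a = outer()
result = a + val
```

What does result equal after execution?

Step 1: outer() has local val = 74. inner() reads from enclosing.
Step 2: outer() returns 74. Global val = 7 unchanged.
Step 3: result = 74 + 7 = 81

The answer is 81.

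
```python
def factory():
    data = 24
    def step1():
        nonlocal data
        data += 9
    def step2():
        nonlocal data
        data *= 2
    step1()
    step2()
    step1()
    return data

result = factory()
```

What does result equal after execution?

Step 1: data = 24.
Step 2: step1(): data = 24 + 9 = 33.
Step 3: step2(): data = 33 * 2 = 66.
Step 4: step1(): data = 66 + 9 = 75. result = 75

The answer is 75.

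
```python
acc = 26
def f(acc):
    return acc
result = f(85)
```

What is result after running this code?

Step 1: Global acc = 26.
Step 2: f(85) takes parameter acc = 85, which shadows the global.
Step 3: result = 85

The answer is 85.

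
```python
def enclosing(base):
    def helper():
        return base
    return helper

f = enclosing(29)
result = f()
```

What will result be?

Step 1: enclosing(29) creates closure capturing base = 29.
Step 2: f() returns the captured base = 29.
Step 3: result = 29

The answer is 29.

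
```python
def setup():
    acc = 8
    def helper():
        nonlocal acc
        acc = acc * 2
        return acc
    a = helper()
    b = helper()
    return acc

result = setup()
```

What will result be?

Step 1: acc starts at 8.
Step 2: First helper(): acc = 8 * 2 = 16.
Step 3: Second helper(): acc = 16 * 2 = 32.
Step 4: result = 32

The answer is 32.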